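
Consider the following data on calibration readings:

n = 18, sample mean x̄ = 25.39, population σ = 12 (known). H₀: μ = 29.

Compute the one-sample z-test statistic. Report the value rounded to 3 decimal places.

SE = σ/√n = 12/√18 = 2.8284
z = (x̄−μ₀)/SE = (25.39−29)/2.8284 = -1.2763

test statistic = -1.276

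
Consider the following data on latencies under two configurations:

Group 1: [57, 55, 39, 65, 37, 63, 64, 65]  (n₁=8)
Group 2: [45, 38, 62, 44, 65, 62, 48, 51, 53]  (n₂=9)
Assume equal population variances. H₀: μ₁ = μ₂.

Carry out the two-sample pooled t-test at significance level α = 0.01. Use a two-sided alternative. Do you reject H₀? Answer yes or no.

reject H₀: no

x̄₁=55.625, s₁=11.501, n₁=8
x̄₂=52.000, s₂=9.327, n₂=9
s_p² = [7·11.501² + 8·9.327²]/15 = 108.1250
SE = √(s_p²·(1/8+1/9)) = 5.0527
t = (55.625−52.000)/5.0527 = 0.7174
df = 15
p-value (two-sided) = 0.48413
At α=0.01: p ≥ α → fail to reject H₀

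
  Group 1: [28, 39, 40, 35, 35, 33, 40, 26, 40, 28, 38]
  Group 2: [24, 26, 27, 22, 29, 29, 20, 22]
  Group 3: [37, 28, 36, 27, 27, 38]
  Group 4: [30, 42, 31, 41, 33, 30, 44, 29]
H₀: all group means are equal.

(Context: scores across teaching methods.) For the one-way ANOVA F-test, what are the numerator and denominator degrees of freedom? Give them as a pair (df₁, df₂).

k = 4 groups, N = 33 total
df = (k−1, N−k) = (4−1, 33−4) = (3, 29)

degrees of freedom = [3, 29]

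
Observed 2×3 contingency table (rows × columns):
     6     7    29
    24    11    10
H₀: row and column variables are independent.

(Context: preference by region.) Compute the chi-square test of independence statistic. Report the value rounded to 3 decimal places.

Row totals [42, 45], col totals [30, 18, 39], n=87
χ² = (6−14.48)²/14.48 + (7−8.69)²/8.69 + (29−18.83)²/18.83 + (24−15.52)²/15.52 + (11−9.31)²/9.31 + (10−20.17)²/20.17 = 20.8667
df = 2

test statistic = 20.867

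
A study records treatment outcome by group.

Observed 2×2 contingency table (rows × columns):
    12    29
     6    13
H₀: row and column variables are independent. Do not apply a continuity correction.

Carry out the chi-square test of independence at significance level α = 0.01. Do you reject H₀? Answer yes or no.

reject H₀: no

Row totals [41, 19], col totals [18, 42], n=60
χ² = (12−12.30)²/12.30 + (29−28.70)²/28.70 + (6−5.70)²/5.70 + (13−13.30)²/13.30 = 0.0330
df = 1
p-value (upper-tail) = 0.85583
At α=0.01: p ≥ α → fail to reject H₀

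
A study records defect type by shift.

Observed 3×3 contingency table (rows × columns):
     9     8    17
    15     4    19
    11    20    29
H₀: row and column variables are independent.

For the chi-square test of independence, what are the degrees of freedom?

df = (r−1)(c−1) = (3−1)·(3−1) = 4

degrees of freedom = 4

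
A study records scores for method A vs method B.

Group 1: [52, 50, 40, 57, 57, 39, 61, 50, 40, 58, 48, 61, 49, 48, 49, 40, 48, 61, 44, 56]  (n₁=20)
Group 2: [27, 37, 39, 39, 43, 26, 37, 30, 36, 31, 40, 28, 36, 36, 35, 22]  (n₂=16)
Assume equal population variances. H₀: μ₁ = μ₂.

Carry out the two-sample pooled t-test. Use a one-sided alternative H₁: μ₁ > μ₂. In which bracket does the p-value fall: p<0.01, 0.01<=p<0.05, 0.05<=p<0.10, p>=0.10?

x̄₁=50.400, s₁=7.373, n₁=20
x̄₂=33.875, s₂=5.864, n₂=16
s_p² = [19·7.373² + 15·5.864²]/34 = 45.5456
SE = √(s_p²·(1/20+1/16)) = 2.2636
t = (50.400−33.875)/2.2636 = 7.3003
df = 34
p-value (one-sided, H₁ greater) = 0.00000
→ bracket: p<0.01

p-value bracket: p<0.01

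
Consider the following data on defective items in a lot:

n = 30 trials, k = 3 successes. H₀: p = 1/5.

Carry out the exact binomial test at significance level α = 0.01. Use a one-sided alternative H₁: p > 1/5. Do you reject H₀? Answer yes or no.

Exact binomial: n=30, k=3, p₀=1/5=0.2000
P(X≥3) from Σ C(n,i)·p₀^i·(1−p₀)^(n−i)
p-value (one-sided, H₁ greater) = 0.95582
At α=0.01: p ≥ α → fail to reject H₀

reject H₀: no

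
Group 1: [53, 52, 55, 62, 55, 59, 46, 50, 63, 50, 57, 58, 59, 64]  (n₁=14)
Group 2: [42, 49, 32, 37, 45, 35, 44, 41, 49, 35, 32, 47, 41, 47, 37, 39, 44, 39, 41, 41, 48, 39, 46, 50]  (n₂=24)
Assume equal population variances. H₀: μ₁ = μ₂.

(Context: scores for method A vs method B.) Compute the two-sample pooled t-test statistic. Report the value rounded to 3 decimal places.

x̄₁=55.929, s₁=5.342, n₁=14
x̄₂=41.667, s₂=5.346, n₂=24
s_p² = [13·5.342² + 23·5.346²]/36 = 28.5628
SE = √(s_p²·(1/14+1/24)) = 1.7973
t = (55.929−41.667)/1.7973 = 7.9351
df = 36

test statistic = 7.935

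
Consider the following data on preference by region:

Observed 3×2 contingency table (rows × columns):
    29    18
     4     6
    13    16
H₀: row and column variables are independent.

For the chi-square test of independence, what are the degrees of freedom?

degrees of freedom = 2

df = (r−1)(c−1) = (3−1)·(2−1) = 2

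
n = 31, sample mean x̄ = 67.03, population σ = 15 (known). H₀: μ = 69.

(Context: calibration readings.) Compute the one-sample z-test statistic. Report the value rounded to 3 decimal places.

test statistic = -0.731

SE = σ/√n = 15/√31 = 2.6941
z = (x̄−μ₀)/SE = (67.03−69)/2.6941 = -0.7312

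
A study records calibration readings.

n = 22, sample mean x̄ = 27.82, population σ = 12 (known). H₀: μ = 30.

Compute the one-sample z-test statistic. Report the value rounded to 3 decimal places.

test statistic = -0.852

SE = σ/√n = 12/√22 = 2.5584
z = (x̄−μ₀)/SE = (27.82−30)/2.5584 = -0.8521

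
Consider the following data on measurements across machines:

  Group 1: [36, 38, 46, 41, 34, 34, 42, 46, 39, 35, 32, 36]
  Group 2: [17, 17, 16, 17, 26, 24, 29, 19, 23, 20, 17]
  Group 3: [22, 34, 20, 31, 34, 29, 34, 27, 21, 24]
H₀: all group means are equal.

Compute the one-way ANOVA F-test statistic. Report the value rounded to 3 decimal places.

Group means [38.25, 20.45, 27.60], grand mean 29.091
SSB = Σnᵢ(x̄ᵢ−x̄)² = 1849.350; SSW = ΣΣ(x−x̄ᵢ)² = 713.377
MSB = 1849.350/2 = 924.6750; MSW = 713.377/30 = 23.7792
F = MSB/MSW = 38.8858
df = (2, 30)

test statistic = 38.886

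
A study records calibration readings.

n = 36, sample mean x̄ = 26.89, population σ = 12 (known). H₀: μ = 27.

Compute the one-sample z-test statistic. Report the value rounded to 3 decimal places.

test statistic = -0.055

SE = σ/√n = 12/√36 = 2.0000
z = (x̄−μ₀)/SE = (26.89−27)/2.0000 = -0.0550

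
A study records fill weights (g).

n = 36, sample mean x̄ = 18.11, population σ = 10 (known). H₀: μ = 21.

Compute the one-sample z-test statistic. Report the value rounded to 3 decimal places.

SE = σ/√n = 10/√36 = 1.6667
z = (x̄−μ₀)/SE = (18.11−21)/1.6667 = -1.7340

test statistic = -1.734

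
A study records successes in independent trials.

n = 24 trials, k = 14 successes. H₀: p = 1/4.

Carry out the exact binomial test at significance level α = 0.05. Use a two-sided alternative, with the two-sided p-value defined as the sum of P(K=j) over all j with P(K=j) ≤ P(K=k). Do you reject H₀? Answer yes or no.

reject H₀: yes

Exact binomial: n=24, k=14, p₀=1/4=0.2500
P(X=j) = C(n,j)·p₀^j·(1−p₀)^(n−j); p = Σ P(X=j) over j with P(X=j) ≤ P(X=14)
p-value (two-sided) = 0.00052
At α=0.05: p < α → reject H₀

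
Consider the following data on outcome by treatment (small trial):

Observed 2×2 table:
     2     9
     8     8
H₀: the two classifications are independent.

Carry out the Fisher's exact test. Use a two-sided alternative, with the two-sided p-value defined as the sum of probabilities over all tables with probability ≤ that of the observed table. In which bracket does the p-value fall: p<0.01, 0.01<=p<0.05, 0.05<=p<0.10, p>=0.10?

p-value bracket: p>=0.10

Margins: r₁=11, r₂=16, c₁=10, c₂=17, n=27
p_obs = C(11,2)·C(16,8)/C(27,10); sum pmf over tables with pmf ≤ p_obs
p-value (two-sided) = 0.12413
→ bracket: p>=0.10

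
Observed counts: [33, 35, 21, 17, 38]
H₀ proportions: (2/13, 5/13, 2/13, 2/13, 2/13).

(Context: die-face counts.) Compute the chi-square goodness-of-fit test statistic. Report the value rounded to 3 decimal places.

n = 144; E_i = n·p_i = [22.15, 55.38, 22.15, 22.15, 22.15]
χ² = (33−22.15)²/22.15 + (35−55.38)²/55.38 + (21−22.15)²/22.15 + (17−22.15)²/22.15 + (38−22.15)²/22.15 = 25.4063
df = 4

test statistic = 25.406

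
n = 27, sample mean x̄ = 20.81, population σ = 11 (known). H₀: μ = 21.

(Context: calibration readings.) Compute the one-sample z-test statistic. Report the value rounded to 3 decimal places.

SE = σ/√n = 11/√27 = 2.1170
z = (x̄−μ₀)/SE = (20.81−21)/2.1170 = -0.0898

test statistic = -0.090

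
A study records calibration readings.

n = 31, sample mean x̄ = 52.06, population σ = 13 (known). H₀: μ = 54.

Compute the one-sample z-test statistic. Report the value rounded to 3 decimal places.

test statistic = -0.831

SE = σ/√n = 13/√31 = 2.3349
z = (x̄−μ₀)/SE = (52.06−54)/2.3349 = -0.8309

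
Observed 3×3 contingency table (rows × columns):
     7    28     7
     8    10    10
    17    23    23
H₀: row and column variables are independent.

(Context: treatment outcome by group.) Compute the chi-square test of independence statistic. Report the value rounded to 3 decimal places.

test statistic = 10.883

Row totals [42, 28, 63], col totals [32, 61, 40], n=133
χ² = (7−10.11)²/10.11 + (28−19.26)²/19.26 + (7−12.63)²/12.63 + (8−6.74)²/6.74 + (10−12.84)²/12.84 + (10−8.42)²/8.42 + (17−15.16)²/15.16 + (23−28.89)²/28.89 + (23−18.95)²/18.95 = 10.8827
df = 4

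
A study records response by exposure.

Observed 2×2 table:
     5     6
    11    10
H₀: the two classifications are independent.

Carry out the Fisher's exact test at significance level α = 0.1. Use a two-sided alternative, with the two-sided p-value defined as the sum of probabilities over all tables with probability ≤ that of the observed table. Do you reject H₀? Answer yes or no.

Margins: r₁=11, r₂=21, c₁=16, c₂=16, n=32
p_obs = C(11,5)·C(21,11)/C(32,16); sum pmf over tables with pmf ≤ p_obs
p-value (two-sided) = 1.00000
At α=0.1: p ≥ α → fail to reject H₀

reject H₀: no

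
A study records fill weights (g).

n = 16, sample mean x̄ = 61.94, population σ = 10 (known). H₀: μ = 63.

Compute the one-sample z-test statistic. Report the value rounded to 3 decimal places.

SE = σ/√n = 10/√16 = 2.5000
z = (x̄−μ₀)/SE = (61.94−63)/2.5000 = -0.4240

test statistic = -0.424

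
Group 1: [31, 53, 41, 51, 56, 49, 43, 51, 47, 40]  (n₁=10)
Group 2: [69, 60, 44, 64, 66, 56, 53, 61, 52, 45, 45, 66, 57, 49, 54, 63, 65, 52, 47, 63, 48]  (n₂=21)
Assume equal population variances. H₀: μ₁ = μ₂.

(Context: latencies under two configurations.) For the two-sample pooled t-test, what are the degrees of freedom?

df = n₁ + n₂ − 2 = 10 + 21 − 2 = 29

degrees of freedom = 29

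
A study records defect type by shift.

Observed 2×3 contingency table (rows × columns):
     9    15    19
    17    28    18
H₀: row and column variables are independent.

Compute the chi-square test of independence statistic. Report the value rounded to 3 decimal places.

Row totals [43, 63], col totals [26, 43, 37], n=106
χ² = (9−10.55)²/10.55 + (15−17.44)²/17.44 + (19−15.01)²/15.01 + (17−15.45)²/15.45 + (28−25.56)²/25.56 + (18−21.99)²/21.99 = 2.7429
df = 2

test statistic = 2.743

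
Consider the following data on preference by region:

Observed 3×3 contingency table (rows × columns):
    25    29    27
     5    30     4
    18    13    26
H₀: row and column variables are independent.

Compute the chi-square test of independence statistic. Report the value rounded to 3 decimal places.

test statistic = 30.370

Row totals [81, 39, 57], col totals [48, 72, 57], n=177
χ² = (25−21.97)²/21.97 + (29−32.95)²/32.95 + (27−26.08)²/26.08 + (5−10.58)²/10.58 + (30−15.86)²/15.86 + (4−12.56)²/12.56 + (18−15.46)²/15.46 + (13−23.19)²/23.19 + (26−18.36)²/18.36 = 30.3696
df = 4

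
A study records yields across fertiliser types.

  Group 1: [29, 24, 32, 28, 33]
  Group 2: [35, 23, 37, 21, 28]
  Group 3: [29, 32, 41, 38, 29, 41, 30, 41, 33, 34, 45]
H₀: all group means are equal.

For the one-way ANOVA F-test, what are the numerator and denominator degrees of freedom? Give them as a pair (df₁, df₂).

k = 3 groups, N = 21 total
df = (k−1, N−k) = (3−1, 21−3) = (2, 18)

degrees of freedom = [2, 18]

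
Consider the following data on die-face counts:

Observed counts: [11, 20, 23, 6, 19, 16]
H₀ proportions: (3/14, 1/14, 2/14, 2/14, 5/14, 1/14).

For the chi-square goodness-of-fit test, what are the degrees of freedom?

degrees of freedom = 5

df = k − 1 = 6 − 1 = 5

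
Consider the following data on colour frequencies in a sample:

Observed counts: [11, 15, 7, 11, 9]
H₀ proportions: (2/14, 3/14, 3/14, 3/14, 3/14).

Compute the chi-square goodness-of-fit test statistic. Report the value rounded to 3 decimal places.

n = 53; E_i = n·p_i = [7.57, 11.36, 11.36, 11.36, 11.36]
χ² = (11−7.57)²/7.57 + (15−11.36)²/11.36 + (7−11.36)²/11.36 + (11−11.36)²/11.36 + (9−11.36)²/11.36 = 4.8931
df = 4

test statistic = 4.893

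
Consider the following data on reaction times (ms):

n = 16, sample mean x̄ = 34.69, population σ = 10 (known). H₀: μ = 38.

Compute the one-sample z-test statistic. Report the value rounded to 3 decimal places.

SE = σ/√n = 10/√16 = 2.5000
z = (x̄−μ₀)/SE = (34.69−38)/2.5000 = -1.3240

test statistic = -1.324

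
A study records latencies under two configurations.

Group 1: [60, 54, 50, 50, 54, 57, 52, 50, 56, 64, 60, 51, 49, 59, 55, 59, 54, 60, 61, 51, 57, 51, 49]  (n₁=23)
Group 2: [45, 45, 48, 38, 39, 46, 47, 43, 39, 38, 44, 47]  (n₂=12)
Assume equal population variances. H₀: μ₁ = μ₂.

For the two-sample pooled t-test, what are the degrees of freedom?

df = n₁ + n₂ − 2 = 23 + 12 − 2 = 33

degrees of freedom = 33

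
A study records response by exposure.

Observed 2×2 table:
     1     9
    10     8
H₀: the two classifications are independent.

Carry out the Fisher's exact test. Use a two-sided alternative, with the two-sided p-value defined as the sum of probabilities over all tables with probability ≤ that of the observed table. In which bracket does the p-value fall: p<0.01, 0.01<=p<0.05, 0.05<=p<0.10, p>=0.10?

Margins: r₁=10, r₂=18, c₁=11, c₂=17, n=28
p_obs = C(10,1)·C(18,10)/C(28,11); sum pmf over tables with pmf ≤ p_obs
p-value (two-sided) = 0.04074
→ bracket: 0.01<=p<0.05

p-value bracket: 0.01<=p<0.05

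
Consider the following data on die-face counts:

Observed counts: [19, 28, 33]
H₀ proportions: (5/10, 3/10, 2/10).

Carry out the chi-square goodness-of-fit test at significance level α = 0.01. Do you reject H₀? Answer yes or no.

n = 80; E_i = n·p_i = [40.00, 24.00, 16.00]
χ² = (19−40.00)²/40.00 + (28−24.00)²/24.00 + (33−16.00)²/16.00 = 29.7542
df = 2
p-value (upper-tail) = 0.00000
At α=0.01: p < α → reject H₀

reject H₀: yes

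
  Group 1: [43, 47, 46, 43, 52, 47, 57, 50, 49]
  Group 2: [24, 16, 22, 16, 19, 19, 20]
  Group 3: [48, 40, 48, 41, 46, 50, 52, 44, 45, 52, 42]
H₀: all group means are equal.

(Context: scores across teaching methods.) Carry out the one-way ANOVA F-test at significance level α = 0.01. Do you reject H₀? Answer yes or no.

Group means [48.22, 19.43, 46.18], grand mean 39.926
SSB = Σnᵢ(x̄ᵢ−x̄)² = 3990.946; SSW = ΣΣ(x−x̄ᵢ)² = 386.906
MSB = 3990.946/2 = 1995.4728; MSW = 386.906/24 = 16.1211
F = MSB/MSW = 123.7803
df = (2, 24)
p-value (upper-tail) = 0.00000
At α=0.01: p < α → reject H₀

reject H₀: yes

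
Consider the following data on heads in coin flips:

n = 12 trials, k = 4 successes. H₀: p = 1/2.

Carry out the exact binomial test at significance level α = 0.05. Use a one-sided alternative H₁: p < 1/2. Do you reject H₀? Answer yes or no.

Exact binomial: n=12, k=4, p₀=1/2=0.5000
P(X≤4) from Σ C(n,i)·p₀^i·(1−p₀)^(n−i)
p-value (one-sided, H₁ less) = 0.19385
At α=0.05: p ≥ α → fail to reject H₀

reject H₀: no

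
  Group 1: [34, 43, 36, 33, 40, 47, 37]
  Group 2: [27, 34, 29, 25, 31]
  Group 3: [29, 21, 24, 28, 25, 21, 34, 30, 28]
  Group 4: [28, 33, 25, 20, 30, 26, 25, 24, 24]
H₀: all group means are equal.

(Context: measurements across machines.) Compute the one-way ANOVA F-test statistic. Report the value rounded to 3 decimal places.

Group means [38.57, 29.20, 26.67, 26.11], grand mean 29.700
SSB = Σnᵢ(x̄ᵢ−x̄)² = 750.897; SSW = ΣΣ(x−x̄ᵢ)² = 465.403
MSB = 750.897/3 = 250.2989; MSW = 465.403/26 = 17.9001
F = MSB/MSW = 13.9831
df = (3, 26)

test statistic = 13.983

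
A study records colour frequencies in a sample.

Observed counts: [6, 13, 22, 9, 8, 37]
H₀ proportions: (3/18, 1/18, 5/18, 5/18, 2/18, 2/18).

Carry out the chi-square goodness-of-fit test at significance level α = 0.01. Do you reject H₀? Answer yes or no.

reject H₀: yes

n = 95; E_i = n·p_i = [15.83, 5.28, 26.39, 26.39, 10.56, 10.56]
χ² = (6−15.83)²/15.83 + (13−5.28)²/5.28 + (22−26.39)²/26.39 + (9−26.39)²/26.39 + (8−10.56)²/10.56 + (37−10.56)²/10.56 = 96.4632
df = 5
p-value (upper-tail) = 0.00000
At α=0.01: p < α → reject H₀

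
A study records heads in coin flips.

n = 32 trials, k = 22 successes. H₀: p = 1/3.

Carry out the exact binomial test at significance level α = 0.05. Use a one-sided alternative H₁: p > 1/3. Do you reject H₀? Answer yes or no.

Exact binomial: n=32, k=22, p₀=1/3=0.3333
P(X≥22) from Σ C(n,i)·p₀^i·(1−p₀)^(n−i)
p-value (one-sided, H₁ greater) = 0.00005
At α=0.05: p < α → reject H₀

reject H₀: yes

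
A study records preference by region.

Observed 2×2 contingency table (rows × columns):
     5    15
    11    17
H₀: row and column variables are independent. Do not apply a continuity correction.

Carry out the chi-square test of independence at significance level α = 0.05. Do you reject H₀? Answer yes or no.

Row totals [20, 28], col totals [16, 32], n=48
χ² = (5−6.67)²/6.67 + (15−13.33)²/13.33 + (11−9.33)²/9.33 + (17−18.67)²/18.67 = 1.0714
df = 1
p-value (upper-tail) = 0.30062
At α=0.05: p ≥ α → fail to reject H₀

reject H₀: no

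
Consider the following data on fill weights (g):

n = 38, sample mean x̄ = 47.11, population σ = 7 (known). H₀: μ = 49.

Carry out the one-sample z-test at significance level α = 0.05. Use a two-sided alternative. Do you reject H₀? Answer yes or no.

SE = σ/√n = 7/√38 = 1.1355
z = (x̄−μ₀)/SE = (47.11−49)/1.1355 = -1.6644
p-value (two-sided) = 0.09603
At α=0.05: p ≥ α → fail to reject H₀

reject H₀: no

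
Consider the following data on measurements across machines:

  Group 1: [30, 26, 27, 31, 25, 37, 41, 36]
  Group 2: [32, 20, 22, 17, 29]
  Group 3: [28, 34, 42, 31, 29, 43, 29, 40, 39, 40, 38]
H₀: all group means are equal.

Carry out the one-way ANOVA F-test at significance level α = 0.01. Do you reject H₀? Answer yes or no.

reject H₀: yes

Group means [31.62, 24.00, 35.73], grand mean 31.917
SSB = Σnᵢ(x̄ᵢ−x̄)² = 473.777; SSW = ΣΣ(x−x̄ᵢ)² = 714.057
MSB = 473.777/2 = 236.8883; MSW = 714.057/21 = 34.0027
F = MSB/MSW = 6.9667
df = (2, 21)
p-value (upper-tail) = 0.00478
At α=0.01: p < α → reject H₀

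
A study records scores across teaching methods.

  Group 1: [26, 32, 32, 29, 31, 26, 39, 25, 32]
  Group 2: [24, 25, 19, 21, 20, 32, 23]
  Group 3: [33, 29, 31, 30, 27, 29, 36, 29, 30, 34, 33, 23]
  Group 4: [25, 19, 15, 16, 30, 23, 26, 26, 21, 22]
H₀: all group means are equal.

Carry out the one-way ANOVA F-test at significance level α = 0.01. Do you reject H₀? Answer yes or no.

Group means [30.22, 23.43, 30.33, 22.30], grand mean 26.921
SSB = Σnᵢ(x̄ᵢ−x̄)² = 536.727; SSW = ΣΣ(x−x̄ᵢ)² = 596.037
MSB = 536.727/3 = 178.9089; MSW = 596.037/34 = 17.5305
F = MSB/MSW = 10.2056
df = (3, 34)
p-value (upper-tail) = 0.00006
At α=0.01: p < α → reject H₀

reject H₀: yes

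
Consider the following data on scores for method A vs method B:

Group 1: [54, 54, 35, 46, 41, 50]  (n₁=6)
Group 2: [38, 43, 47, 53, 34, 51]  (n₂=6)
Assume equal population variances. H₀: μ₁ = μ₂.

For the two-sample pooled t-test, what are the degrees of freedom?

degrees of freedom = 10

df = n₁ + n₂ − 2 = 6 + 6 − 2 = 10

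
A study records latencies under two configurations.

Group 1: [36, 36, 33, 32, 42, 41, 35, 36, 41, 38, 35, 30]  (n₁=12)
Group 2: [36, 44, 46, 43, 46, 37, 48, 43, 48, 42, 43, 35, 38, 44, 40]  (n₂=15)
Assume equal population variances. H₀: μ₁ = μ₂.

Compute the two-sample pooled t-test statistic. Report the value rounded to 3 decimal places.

test statistic = -3.857

x̄₁=36.250, s₁=3.720, n₁=12
x̄₂=42.200, s₂=4.178, n₂=15
s_p² = [11·3.720² + 14·4.178²]/25 = 15.8660
SE = √(s_p²·(1/12+1/15)) = 1.5427
t = (36.250−42.200)/1.5427 = -3.8569
df = 25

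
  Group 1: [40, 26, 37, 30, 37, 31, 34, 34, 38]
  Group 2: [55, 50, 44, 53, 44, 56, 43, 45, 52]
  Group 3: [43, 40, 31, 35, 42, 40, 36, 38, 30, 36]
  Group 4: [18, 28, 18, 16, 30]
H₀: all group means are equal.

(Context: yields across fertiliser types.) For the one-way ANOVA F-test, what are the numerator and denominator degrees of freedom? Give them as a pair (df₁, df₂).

degrees of freedom = [3, 29]

k = 4 groups, N = 33 total
df = (k−1, N−k) = (4−1, 33−4) = (3, 29)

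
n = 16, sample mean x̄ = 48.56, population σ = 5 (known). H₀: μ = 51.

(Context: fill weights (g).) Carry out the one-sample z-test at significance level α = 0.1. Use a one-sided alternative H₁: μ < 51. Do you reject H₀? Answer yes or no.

SE = σ/√n = 5/√16 = 1.2500
z = (x̄−μ₀)/SE = (48.56−51)/1.2500 = -1.9520
p-value (one-sided, H₁ less) = 0.02547
At α=0.1: p < α → reject H₀

reject H₀: yes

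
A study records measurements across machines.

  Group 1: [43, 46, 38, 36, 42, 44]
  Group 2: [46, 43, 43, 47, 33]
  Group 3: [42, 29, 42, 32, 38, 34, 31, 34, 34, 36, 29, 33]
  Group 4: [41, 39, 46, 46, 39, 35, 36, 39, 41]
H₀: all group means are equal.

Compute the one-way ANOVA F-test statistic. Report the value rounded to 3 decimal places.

Group means [41.50, 42.40, 34.50, 40.22], grand mean 38.656
SSB = Σnᵢ(x̄ᵢ−x̄)² = 347.963; SSW = ΣΣ(x−x̄ᵢ)² = 521.256
MSB = 347.963/3 = 115.9877; MSW = 521.256/28 = 18.6163
F = MSB/MSW = 6.2304
df = (3, 28)

test statistic = 6.230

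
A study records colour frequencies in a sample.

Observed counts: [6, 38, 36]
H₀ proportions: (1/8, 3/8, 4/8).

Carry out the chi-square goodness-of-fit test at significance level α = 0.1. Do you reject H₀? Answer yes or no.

reject H₀: no

n = 80; E_i = n·p_i = [10.00, 30.00, 40.00]
χ² = (6−10.00)²/10.00 + (38−30.00)²/30.00 + (36−40.00)²/40.00 = 4.1333
df = 2
p-value (upper-tail) = 0.12661
At α=0.1: p ≥ α → fail to reject H₀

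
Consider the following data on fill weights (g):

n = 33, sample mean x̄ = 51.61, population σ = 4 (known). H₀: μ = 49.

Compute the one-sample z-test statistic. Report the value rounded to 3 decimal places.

SE = σ/√n = 4/√33 = 0.6963
z = (x̄−μ₀)/SE = (51.61−49)/0.6963 = 3.7483

test statistic = 3.748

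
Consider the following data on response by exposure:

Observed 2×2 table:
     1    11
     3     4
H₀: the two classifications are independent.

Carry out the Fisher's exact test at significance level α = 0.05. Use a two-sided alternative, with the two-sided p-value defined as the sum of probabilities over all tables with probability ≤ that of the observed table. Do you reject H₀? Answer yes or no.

Margins: r₁=12, r₂=7, c₁=4, c₂=15, n=19
p_obs = C(12,1)·C(7,3)/C(19,4); sum pmf over tables with pmf ≤ p_obs
p-value (two-sided) = 0.11739
At α=0.05: p ≥ α → fail to reject H₀

reject H₀: no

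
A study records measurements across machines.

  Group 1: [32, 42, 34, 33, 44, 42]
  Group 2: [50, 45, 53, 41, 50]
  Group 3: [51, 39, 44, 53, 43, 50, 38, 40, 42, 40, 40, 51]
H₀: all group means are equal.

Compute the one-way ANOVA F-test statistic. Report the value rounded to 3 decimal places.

Group means [37.83, 47.80, 44.25], grand mean 43.348
SSB = Σnᵢ(x̄ᵢ−x̄)² = 291.334; SSW = ΣΣ(x−x̄ᵢ)² = 563.883
MSB = 291.334/2 = 145.6670; MSW = 563.883/20 = 28.1942
F = MSB/MSW = 5.1666
df = (2, 20)

test statistic = 5.167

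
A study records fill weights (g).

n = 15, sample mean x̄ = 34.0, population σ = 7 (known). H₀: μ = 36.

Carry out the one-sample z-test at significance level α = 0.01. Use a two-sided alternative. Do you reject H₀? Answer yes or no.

SE = σ/√n = 7/√15 = 1.8074
z = (x̄−μ₀)/SE = (34.0−36)/1.8074 = -1.1066
p-value (two-sided) = 0.26848
At α=0.01: p ≥ α → fail to reject H₀

reject H₀: no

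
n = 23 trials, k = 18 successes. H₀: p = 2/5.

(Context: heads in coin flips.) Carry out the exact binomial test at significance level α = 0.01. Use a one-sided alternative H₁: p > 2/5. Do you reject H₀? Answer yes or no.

reject H₀: yes

Exact binomial: n=23, k=18, p₀=2/5=0.4000
P(X≥18) from Σ C(n,i)·p₀^i·(1−p₀)^(n−i)
p-value (one-sided, H₁ greater) = 0.00022
At α=0.01: p < α → reject H₀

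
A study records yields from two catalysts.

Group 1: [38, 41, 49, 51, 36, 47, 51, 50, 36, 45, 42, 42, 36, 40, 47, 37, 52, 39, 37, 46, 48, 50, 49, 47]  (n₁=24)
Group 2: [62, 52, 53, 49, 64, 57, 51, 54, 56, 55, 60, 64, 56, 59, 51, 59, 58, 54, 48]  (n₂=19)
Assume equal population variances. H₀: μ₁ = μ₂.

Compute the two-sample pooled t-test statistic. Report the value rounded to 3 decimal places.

test statistic = -7.425

x̄₁=44.000, s₁=5.579, n₁=24
x̄₂=55.895, s₂=4.713, n₂=19
s_p² = [23·5.579² + 18·4.713²]/41 = 27.2144
SE = √(s_p²·(1/24+1/19)) = 1.6020
t = (44.000−55.895)/1.6020 = -7.4251
df = 41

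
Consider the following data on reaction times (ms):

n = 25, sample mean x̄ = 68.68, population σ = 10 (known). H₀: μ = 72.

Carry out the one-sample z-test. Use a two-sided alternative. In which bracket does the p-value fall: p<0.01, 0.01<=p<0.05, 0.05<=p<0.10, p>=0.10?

SE = σ/√n = 10/√25 = 2.0000
z = (x̄−μ₀)/SE = (68.68−72)/2.0000 = -1.6600
p-value (two-sided) = 0.09691
→ bracket: 0.05<=p<0.10

p-value bracket: 0.05<=p<0.10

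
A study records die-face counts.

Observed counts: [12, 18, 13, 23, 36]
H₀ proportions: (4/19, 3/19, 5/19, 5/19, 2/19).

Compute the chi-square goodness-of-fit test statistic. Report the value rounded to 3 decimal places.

test statistic = 71.533

n = 102; E_i = n·p_i = [21.47, 16.11, 26.84, 26.84, 10.74]
χ² = (12−21.47)²/21.47 + (18−16.11)²/16.11 + (13−26.84)²/26.84 + (23−26.84)²/26.84 + (36−10.74)²/10.74 = 71.5333
df = 4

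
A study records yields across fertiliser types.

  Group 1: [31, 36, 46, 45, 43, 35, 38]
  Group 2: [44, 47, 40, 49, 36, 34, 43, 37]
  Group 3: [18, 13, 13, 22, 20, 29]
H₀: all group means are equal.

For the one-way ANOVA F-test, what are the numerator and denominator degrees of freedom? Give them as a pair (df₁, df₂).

k = 3 groups, N = 21 total
df = (k−1, N−k) = (3−1, 21−3) = (2, 18)

degrees of freedom = [2, 18]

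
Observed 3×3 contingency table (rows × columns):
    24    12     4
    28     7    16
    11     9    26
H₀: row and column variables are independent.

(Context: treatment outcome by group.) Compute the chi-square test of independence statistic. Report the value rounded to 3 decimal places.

test statistic = 24.303

Row totals [40, 51, 46], col totals [63, 28, 46], n=137
χ² = (24−18.39)²/18.39 + (12−8.18)²/8.18 + (4−13.43)²/13.43 + (28−23.45)²/23.45 + (7−10.42)²/10.42 + (16−17.12)²/17.12 + (11−21.15)²/21.15 + (9−9.40)²/9.40 + (26−15.45)²/15.45 = 24.3031
df = 4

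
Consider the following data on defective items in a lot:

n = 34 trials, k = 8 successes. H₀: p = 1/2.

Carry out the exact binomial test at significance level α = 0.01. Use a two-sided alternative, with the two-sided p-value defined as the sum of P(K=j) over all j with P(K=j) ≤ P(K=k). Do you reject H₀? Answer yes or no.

Exact binomial: n=34, k=8, p₀=1/2=0.5000
P(X=j) = C(n,j)·p₀^j·(1−p₀)^(n−j); p = Σ P(X=j) over j with P(X=j) ≤ P(X=8)
p-value (two-sided) = 0.00294
At α=0.01: p < α → reject H₀

reject H₀: yes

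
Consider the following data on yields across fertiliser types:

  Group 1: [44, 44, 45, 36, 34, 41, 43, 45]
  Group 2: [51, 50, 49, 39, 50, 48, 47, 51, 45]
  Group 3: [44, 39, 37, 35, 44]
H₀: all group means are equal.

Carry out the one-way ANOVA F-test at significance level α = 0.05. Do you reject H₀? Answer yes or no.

Group means [41.50, 47.78, 39.80], grand mean 43.682
SSB = Σnᵢ(x̄ᵢ−x̄)² = 264.417; SSW = ΣΣ(x−x̄ᵢ)² = 310.356
MSB = 264.417/2 = 132.2086; MSW = 310.356/19 = 16.3345
F = MSB/MSW = 8.0938
df = (2, 19)
p-value (upper-tail) = 0.00287
At α=0.05: p < α → reject H₀

reject H₀: yes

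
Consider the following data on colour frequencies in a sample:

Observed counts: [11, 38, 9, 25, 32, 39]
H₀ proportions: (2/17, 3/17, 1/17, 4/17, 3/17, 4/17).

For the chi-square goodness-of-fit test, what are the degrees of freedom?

degrees of freedom = 5

df = k − 1 = 6 − 1 = 5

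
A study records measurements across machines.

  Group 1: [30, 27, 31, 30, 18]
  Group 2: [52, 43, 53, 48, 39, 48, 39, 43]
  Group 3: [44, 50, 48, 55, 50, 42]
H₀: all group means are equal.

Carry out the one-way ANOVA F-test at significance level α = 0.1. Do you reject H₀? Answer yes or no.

reject H₀: yes

Group means [27.20, 45.62, 48.17], grand mean 41.579
SSB = Σnᵢ(x̄ᵢ−x̄)² = 1425.123; SSW = ΣΣ(x−x̄ᵢ)² = 431.508
MSB = 1425.123/2 = 712.5616; MSW = 431.508/16 = 26.9693
F = MSB/MSW = 26.4212
df = (2, 16)
p-value (upper-tail) = 0.00001
At α=0.1: p < α → reject H₀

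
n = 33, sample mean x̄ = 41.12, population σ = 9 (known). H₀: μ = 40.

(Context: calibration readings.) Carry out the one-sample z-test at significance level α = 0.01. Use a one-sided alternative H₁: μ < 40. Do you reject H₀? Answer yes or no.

SE = σ/√n = 9/√33 = 1.5667
z = (x̄−μ₀)/SE = (41.12−40)/1.5667 = 0.7149
p-value (one-sided, H₁ less) = 0.76266
At α=0.01: p ≥ α → fail to reject H₀

reject H₀: no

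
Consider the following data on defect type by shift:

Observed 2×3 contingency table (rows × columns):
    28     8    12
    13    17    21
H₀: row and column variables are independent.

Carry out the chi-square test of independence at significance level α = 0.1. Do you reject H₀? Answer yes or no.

reject H₀: yes

Row totals [48, 51], col totals [41, 25, 33], n=99
χ² = (28−19.88)²/19.88 + (8−12.12)²/12.12 + (12−16.00)²/16.00 + (13−21.12)²/21.12 + (17−12.88)²/12.88 + (21−17.00)²/17.00 = 11.1016
df = 2
p-value (upper-tail) = 0.00388
At α=0.1: p < α → reject H₀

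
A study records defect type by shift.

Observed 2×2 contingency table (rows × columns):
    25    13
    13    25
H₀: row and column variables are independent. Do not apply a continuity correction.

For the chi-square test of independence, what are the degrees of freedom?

df = (r−1)(c−1) = (2−1)·(2−1) = 1

degrees of freedom = 1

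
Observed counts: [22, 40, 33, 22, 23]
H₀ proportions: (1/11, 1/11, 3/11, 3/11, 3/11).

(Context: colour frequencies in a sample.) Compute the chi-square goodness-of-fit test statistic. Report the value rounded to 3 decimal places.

test statistic = 78.795

n = 140; E_i = n·p_i = [12.73, 12.73, 38.18, 38.18, 38.18]
χ² = (22−12.73)²/12.73 + (40−12.73)²/12.73 + (33−38.18)²/38.18 + (22−38.18)²/38.18 + (23−38.18)²/38.18 = 78.7952
df = 4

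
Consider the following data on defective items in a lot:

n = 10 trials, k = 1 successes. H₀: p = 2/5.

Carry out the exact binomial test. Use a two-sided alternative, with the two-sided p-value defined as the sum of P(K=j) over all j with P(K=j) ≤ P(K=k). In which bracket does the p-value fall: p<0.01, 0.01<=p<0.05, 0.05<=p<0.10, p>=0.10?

Exact binomial: n=10, k=1, p₀=2/5=0.4000
P(X=j) = C(n,j)·p₀^j·(1−p₀)^(n−j); p = Σ P(X=j) over j with P(X=j) ≤ P(X=1)
p-value (two-sided) = 0.05865
→ bracket: 0.05<=p<0.10

p-value bracket: 0.05<=p<0.10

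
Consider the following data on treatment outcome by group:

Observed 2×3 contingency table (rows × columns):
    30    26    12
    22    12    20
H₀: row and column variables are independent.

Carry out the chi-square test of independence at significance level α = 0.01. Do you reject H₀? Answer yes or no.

reject H₀: no

Row totals [68, 54], col totals [52, 38, 32], n=122
χ² = (30−28.98)²/28.98 + (26−21.18)²/21.18 + (12−17.84)²/17.84 + (22−23.02)²/23.02 + (12−16.82)²/16.82 + (20−14.16)²/14.16 = 6.8726
df = 2
p-value (upper-tail) = 0.03218
At α=0.01: p ≥ α → fail to reject H₀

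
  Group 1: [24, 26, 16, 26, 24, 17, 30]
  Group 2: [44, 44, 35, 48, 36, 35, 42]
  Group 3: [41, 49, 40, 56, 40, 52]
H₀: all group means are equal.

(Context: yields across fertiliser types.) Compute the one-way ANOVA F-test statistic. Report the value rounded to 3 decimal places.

Group means [23.29, 40.57, 46.33], grand mean 36.250
SSB = Σnᵢ(x̄ᵢ−x̄)² = 1917.274; SSW = ΣΣ(x−x̄ᵢ)² = 558.476
MSB = 1917.274/2 = 958.6369; MSW = 558.476/17 = 32.8515
F = MSB/MSW = 29.1809
df = (2, 17)

test statistic = 29.181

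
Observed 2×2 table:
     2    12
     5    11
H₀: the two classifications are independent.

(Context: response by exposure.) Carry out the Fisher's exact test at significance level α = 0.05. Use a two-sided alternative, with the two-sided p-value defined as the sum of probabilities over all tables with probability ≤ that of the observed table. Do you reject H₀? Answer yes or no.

reject H₀: no

Margins: r₁=14, r₂=16, c₁=7, c₂=23, n=30
p_obs = C(14,2)·C(16,5)/C(30,7); sum pmf over tables with pmf ≤ p_obs
p-value (two-sided) = 0.39923
At α=0.05: p ≥ α → fail to reject H₀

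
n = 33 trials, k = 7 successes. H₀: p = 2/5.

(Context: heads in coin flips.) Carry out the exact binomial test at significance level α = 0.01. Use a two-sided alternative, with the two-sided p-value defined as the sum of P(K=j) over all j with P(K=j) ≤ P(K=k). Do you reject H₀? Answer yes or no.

reject H₀: no

Exact binomial: n=33, k=7, p₀=2/5=0.4000
P(X=j) = C(n,j)·p₀^j·(1−p₀)^(n−j); p = Σ P(X=j) over j with P(X=j) ≤ P(X=7)
p-value (two-sided) = 0.03195
At α=0.01: p ≥ α → fail to reject H₀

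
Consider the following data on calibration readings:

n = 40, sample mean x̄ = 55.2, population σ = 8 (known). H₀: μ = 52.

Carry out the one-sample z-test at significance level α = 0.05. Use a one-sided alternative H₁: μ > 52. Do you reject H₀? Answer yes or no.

SE = σ/√n = 8/√40 = 1.2649
z = (x̄−μ₀)/SE = (55.2−52)/1.2649 = 2.5298
p-value (one-sided, H₁ greater) = 0.00571
At α=0.05: p < α → reject H₀

reject H₀: yes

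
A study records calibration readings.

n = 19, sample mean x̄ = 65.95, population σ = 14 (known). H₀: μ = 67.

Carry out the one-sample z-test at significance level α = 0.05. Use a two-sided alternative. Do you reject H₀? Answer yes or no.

reject H₀: no

SE = σ/√n = 14/√19 = 3.2118
z = (x̄−μ₀)/SE = (65.95−67)/3.2118 = -0.3269
p-value (two-sided) = 0.74373
At α=0.05: p ≥ α → fail to reject H₀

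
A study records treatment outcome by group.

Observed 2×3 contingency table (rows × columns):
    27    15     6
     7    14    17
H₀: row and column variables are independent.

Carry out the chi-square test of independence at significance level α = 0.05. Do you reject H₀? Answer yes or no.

reject H₀: yes

Row totals [48, 38], col totals [34, 29, 23], n=86
χ² = (27−18.98)²/18.98 + (15−16.19)²/16.19 + (6−12.84)²/12.84 + (7−15.02)²/15.02 + (14−12.81)²/12.81 + (17−10.16)²/10.16 = 16.1152
df = 2
p-value (upper-tail) = 0.00032
At α=0.05: p < α → reject H₀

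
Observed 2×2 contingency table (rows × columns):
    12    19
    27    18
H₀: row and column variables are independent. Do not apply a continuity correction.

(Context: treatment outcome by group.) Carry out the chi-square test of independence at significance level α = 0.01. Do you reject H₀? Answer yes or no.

reject H₀: no

Row totals [31, 45], col totals [39, 37], n=76
χ² = (12−15.91)²/15.91 + (19−15.09)²/15.09 + (27−23.09)²/23.09 + (18−21.91)²/21.91 = 3.3303
df = 1
p-value (upper-tail) = 0.06801
At α=0.01: p ≥ α → fail to reject H₀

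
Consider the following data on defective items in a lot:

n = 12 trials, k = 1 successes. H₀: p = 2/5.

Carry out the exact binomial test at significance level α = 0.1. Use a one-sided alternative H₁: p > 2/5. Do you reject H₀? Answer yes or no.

reject H₀: no

Exact binomial: n=12, k=1, p₀=2/5=0.4000
P(X≥1) from Σ C(n,i)·p₀^i·(1−p₀)^(n−i)
p-value (one-sided, H₁ greater) = 0.99782
At α=0.1: p ≥ α → fail to reject H₀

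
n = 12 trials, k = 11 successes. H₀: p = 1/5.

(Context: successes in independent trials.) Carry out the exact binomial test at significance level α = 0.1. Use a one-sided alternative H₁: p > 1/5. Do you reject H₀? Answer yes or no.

reject H₀: yes

Exact binomial: n=12, k=11, p₀=1/5=0.2000
P(X≥11) from Σ C(n,i)·p₀^i·(1−p₀)^(n−i)
p-value (one-sided, H₁ greater) = 0.00000
At α=0.1: p < α → reject H₀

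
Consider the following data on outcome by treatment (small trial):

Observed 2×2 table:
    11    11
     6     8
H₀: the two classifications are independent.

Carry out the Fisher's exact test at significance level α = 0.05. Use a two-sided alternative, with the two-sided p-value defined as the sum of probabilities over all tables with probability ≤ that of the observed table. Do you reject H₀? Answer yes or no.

Margins: r₁=22, r₂=14, c₁=17, c₂=19, n=36
p_obs = C(22,11)·C(14,6)/C(36,17); sum pmf over tables with pmf ≤ p_obs
p-value (two-sided) = 0.74187
At α=0.05: p ≥ α → fail to reject H₀

reject H₀: no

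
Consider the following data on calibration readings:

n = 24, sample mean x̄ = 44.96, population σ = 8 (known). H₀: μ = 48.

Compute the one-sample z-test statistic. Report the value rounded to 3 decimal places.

test statistic = -1.862

SE = σ/√n = 8/√24 = 1.6330
z = (x̄−μ₀)/SE = (44.96−48)/1.6330 = -1.8616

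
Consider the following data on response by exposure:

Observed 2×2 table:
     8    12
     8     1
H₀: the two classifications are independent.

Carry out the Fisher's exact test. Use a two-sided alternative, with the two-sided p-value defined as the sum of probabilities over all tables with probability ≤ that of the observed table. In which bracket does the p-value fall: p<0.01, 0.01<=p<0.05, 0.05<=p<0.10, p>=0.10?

p-value bracket: 0.01<=p<0.05

Margins: r₁=20, r₂=9, c₁=16, c₂=13, n=29
p_obs = C(20,8)·C(9,8)/C(29,16); sum pmf over tables with pmf ≤ p_obs
p-value (two-sided) = 0.01998
→ bracket: 0.01<=p<0.05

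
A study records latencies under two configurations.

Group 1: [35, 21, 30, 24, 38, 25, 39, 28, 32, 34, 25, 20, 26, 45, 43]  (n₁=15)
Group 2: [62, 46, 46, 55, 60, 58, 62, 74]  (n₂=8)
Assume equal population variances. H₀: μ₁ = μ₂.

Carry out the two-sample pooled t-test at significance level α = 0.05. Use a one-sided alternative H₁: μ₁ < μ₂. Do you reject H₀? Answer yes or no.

x̄₁=31.000, s₁=7.819, n₁=15
x̄₂=57.875, s₂=9.172, n₂=8
s_p² = [14·7.819² + 7·9.172²]/21 = 68.8036
SE = √(s_p²·(1/15+1/8)) = 3.6314
t = (31.000−57.875)/3.6314 = -7.4006
df = 21
p-value (one-sided, H₁ less) = 0.00000
At α=0.05: p < α → reject H₀

reject H₀: yes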